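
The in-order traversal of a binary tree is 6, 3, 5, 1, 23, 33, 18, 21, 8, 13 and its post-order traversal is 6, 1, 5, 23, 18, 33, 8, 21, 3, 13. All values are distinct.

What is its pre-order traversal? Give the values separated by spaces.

13 3 6 21 33 23 5 1 18 8

The last element of post-order is the root; it splits in-order into left and right subtrees.
Root 13: left subtree has 9 nodes {6, 3, 5, 1, 23, 33, 18, 21, 8}, right has 0 { }.
  Root 3: left subtree has 1 node {6}, right has 7 {5, 1, 23, 33, 18, 21, 8}.
    Root 21: left subtree has 5 nodes {5, 1, 23, 33, 18}, right has 1 {8}.
      Root 33: left subtree has 3 nodes {5, 1, 23}, right has 1 {18}.
        Root 23: left subtree has 2 nodes {5, 1}, right has 0 { }.
          Root 5: left subtree has 0 nodes { }, right has 1 {1}.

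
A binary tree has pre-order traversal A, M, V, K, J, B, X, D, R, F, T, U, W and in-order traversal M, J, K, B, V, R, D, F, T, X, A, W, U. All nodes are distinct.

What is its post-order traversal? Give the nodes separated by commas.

The first element of pre-order is the root; it splits in-order into left and right subtrees.
Root A: left subtree has 10 nodes {M, J, K, B, V, R, D, F, T, X}, right has 2 {W, U}.
  Root M: left subtree has 0 nodes { }, right has 9 {J, K, B, V, R, D, F, T, X}.
    Root V: left subtree has 3 nodes {J, K, B}, right has 5 {R, D, F, T, X}.
      Root K: left subtree has 1 node {J}, right has 1 {B}.
      Root X: left subtree has 4 nodes {R, D, F, T}, right has 0 { }.
        Root D: left subtree has 1 node {R}, right has 2 {F, T}.
          Root F: left subtree has 0 nodes { }, right has 1 {T}.
  Root U: left subtree has 1 node {W}, right has 0 { }.

J, B, K, R, T, F, D, X, V, M, W, U, A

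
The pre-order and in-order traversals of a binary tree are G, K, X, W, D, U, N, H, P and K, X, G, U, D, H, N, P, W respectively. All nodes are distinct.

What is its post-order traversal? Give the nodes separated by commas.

X, K, U, H, P, N, D, W, G

The first element of pre-order is the root; it splits in-order into left and right subtrees.
Root G: left subtree has 2 nodes {K, X}, right has 6 {U, D, H, N, P, W}.
  Root K: left subtree has 0 nodes { }, right has 1 {X}.
  Root W: left subtree has 5 nodes {U, D, H, N, P}, right has 0 { }.
    Root D: left subtree has 1 node {U}, right has 3 {H, N, P}.
      Root N: left subtree has 1 node {H}, right has 1 {P}.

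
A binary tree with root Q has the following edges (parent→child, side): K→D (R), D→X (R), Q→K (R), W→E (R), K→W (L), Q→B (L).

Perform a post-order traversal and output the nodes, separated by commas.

B, E, W, X, D, K, Q

Post-order visits the left subtree, then the right subtree, then the node.
At Q: go left to B.
  B is a leaf — visit B.
At Q: go right to K.
  At K: go left to W.
    At W: no left child.
    At W: go right to E.
      E is a leaf — visit E.
    Visit W.
  At K: go right to D.
    At D: no left child.
    At D: go right to X.
      X is a leaf — visit X.
    Visit D.
  Visit K.
Visit Q.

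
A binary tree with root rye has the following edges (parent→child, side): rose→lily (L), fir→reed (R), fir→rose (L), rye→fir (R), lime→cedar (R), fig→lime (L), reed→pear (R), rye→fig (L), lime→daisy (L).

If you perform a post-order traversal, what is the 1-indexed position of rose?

6

Post-order visits the left subtree, then the right subtree, then the node.
At rye: go left to fig.
  At fig: go left to lime.
    At lime: go left to daisy.
      daisy is a leaf — visit daisy.
    At lime: go right to cedar.
      cedar is a leaf — visit cedar.
    Visit lime.
  At fig: no right child.
  Visit fig.
At rye: go right to fir.
  At fir: go left to rose.
    At rose: go left to lily.
      lily is a leaf — visit lily.
    At rose: no right child.
    Visit rose.
  At fir: go right to reed.
    At reed: no left child.
    At reed: go right to pear.
      pear is a leaf — visit pear.
    Visit reed.
  Visit fir.
Visit rye.
Full post-order sequence: daisy, cedar, lime, fig, lily, rose, pear, reed, fir, rye.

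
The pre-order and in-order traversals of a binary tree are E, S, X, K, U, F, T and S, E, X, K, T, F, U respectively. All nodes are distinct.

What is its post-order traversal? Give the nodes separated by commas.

S, T, F, U, K, X, E

The first element of pre-order is the root; it splits in-order into left and right subtrees.
Root E: left subtree has 1 node {S}, right has 5 {X, K, T, F, U}.
  Root X: left subtree has 0 nodes { }, right has 4 {K, T, F, U}.
    Root K: left subtree has 0 nodes { }, right has 3 {T, F, U}.
      Root U: left subtree has 2 nodes {T, F}, right has 0 { }.
        Root F: left subtree has 1 node {T}, right has 0 { }.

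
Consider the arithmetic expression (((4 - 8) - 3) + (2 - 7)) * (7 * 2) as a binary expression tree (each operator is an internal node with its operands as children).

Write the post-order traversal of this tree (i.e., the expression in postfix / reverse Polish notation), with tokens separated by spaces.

Post-order on an expression tree gives postfix notation: for each operator, emit left operand, right operand, then the operator.

4 8 - 3 - 2 7 - + 7 2 * *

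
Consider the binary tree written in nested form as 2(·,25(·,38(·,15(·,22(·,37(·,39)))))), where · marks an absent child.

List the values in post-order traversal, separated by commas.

Post-order visits the left subtree, then the right subtree, then the node.
At 2: no left child.
At 2: go right to 25.
  At 25: no left child.
  At 25: go right to 38.
    At 38: no left child.
    At 38: go right to 15.
      At 15: no left child.
      At 15: go right to 22.
        At 22: no left child.
        At 22: go right to 37.
          At 37: no left child.
          At 37: go right to 39.
            39 is a leaf — visit 39.
          Visit 37.
        Visit 22.
      Visit 15.
    Visit 38.
  Visit 25.
Visit 2.

39, 37, 22, 15, 38, 25, 2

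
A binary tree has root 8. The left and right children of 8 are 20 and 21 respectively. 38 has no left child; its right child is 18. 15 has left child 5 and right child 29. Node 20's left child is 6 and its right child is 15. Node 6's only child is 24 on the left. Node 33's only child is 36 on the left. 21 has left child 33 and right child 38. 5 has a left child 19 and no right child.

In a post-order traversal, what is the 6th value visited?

15

Post-order visits the left subtree, then the right subtree, then the node.
At 8: go left to 20.
  At 20: go left to 6.
    At 6: go left to 24.
      24 is a leaf — visit 24.
    At 6: no right child.
    Visit 6.
  At 20: go right to 15.
    At 15: go left to 5.
      At 5: go left to 19.
        19 is a leaf — visit 19.
      At 5: no right child.
      Visit 5.
    At 15: go right to 29.
      29 is a leaf — visit 29.
    Visit 15.
  Visit 20.
At 8: go right to 21.
  At 21: go left to 33.
    At 33: go left to 36.
      36 is a leaf — visit 36.
    At 33: no right child.
    Visit 33.
  At 21: go right to 38.
    At 38: no left child.
    At 38: go right to 18.
      18 is a leaf — visit 18.
    Visit 38.
  Visit 21.
Visit 8.
Full post-order sequence: 24, 6, 19, 5, 29, 15, 20, 36, 33, 18, 38, 21, 8.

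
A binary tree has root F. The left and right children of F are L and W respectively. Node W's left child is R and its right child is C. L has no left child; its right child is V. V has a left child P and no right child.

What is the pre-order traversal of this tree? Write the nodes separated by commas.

F, L, V, P, W, R, C

Pre-order visits the node, then its left subtree, then its right subtree.
Visit F.
At F: go left to L.
  Visit L.
  At L: no left child.
  At L: go right to V.
    Visit V.
    At V: go left to P.
      P is a leaf — visit P.
    At V: no right child.
At F: go right to W.
  Visit W.
  At W: go left to R.
    R is a leaf — visit R.
  At W: go right to C.
    C is a leaf — visit C.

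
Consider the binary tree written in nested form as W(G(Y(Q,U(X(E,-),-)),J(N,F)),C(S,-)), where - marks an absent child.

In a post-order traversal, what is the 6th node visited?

N

Post-order visits the left subtree, then the right subtree, then the node.
At W: go left to G.
  At G: go left to Y.
    At Y: go left to Q.
      Q is a leaf — visit Q.
    At Y: go right to U.
      At U: go left to X.
        At X: go left to E.
          E is a leaf — visit E.
        At X: no right child.
        Visit X.
      At U: no right child.
      Visit U.
    Visit Y.
  At G: go right to J.
    At J: go left to N.
      N is a leaf — visit N.
    At J: go right to F.
      F is a leaf — visit F.
    Visit J.
  Visit G.
At W: go right to C.
  At C: go left to S.
    S is a leaf — visit S.
  At C: no right child.
  Visit C.
Visit W.
Full post-order sequence: Q, E, X, U, Y, N, F, J, G, S, C, W.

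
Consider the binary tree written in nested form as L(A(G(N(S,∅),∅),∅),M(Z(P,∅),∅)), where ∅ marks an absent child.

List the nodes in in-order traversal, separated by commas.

In-order visits the left subtree, then the node, then the right subtree.
At L: go left to A.
  At A: go left to G.
    At G: go left to N.
      At N: go left to S.
        S is a leaf — visit S.
      Visit N.
      At N: no right child.
    Visit G.
    At G: no right child.
  Visit A.
  At A: no right child.
Visit L.
At L: go right to M.
  At M: go left to Z.
    At Z: go left to P.
      P is a leaf — visit P.
    Visit Z.
    At Z: no right child.
  Visit M.
  At M: no right child.

S, N, G, A, L, P, Z, M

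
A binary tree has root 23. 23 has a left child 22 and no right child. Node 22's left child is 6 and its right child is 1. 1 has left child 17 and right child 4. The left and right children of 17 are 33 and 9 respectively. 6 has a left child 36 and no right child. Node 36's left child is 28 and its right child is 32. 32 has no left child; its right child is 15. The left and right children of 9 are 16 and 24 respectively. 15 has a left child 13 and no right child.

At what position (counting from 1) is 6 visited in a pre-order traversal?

Pre-order visits the node, then its left subtree, then its right subtree.
Visit 23.
At 23: go left to 22.
  Visit 22.
  At 22: go left to 6.
    Visit 6.
    At 6: go left to 36.
      Visit 36.
      At 36: go left to 28.
        28 is a leaf — visit 28.
      At 36: go right to 32.
        Visit 32.
        At 32: no left child.
        At 32: go right to 15.
          Visit 15.
          At 15: go left to 13.
            13 is a leaf — visit 13.
          At 15: no right child.
    At 6: no right child.
  At 22: go right to 1.
    Visit 1.
    At 1: go left to 17.
      Visit 17.
      At 17: go left to 33.
        33 is a leaf — visit 33.
      At 17: go right to 9.
        Visit 9.
        At 9: go left to 16.
          16 is a leaf — visit 16.
        At 9: go right to 24.
          24 is a leaf — visit 24.
    At 1: go right to 4.
      4 is a leaf — visit 4.
At 23: no right child.
Full pre-order sequence: 23, 22, 6, 36, 28, 32, 15, 13, 1, 17, 33, 9, 16, 24, 4.

3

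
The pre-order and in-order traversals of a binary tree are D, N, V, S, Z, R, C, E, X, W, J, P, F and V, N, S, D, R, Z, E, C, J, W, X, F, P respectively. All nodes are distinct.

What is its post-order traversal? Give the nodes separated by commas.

V, S, N, R, E, J, W, F, P, X, C, Z, D

The first element of pre-order is the root; it splits in-order into left and right subtrees.
Root D: left subtree has 3 nodes {V, N, S}, right has 9 {R, Z, E, C, J, W, X, F, P}.
  Root N: left subtree has 1 node {V}, right has 1 {S}.
  Root Z: left subtree has 1 node {R}, right has 7 {E, C, J, W, X, F, P}.
    Root C: left subtree has 1 node {E}, right has 5 {J, W, X, F, P}.
      Root X: left subtree has 2 nodes {J, W}, right has 2 {F, P}.
        Root W: left subtree has 1 node {J}, right has 0 { }.
        Root P: left subtree has 1 node {F}, right has 0 { }.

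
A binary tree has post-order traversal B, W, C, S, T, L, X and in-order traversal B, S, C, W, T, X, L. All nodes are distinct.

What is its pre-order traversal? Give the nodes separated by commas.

The last element of post-order is the root; it splits in-order into left and right subtrees.
Root X: left subtree has 5 nodes {B, S, C, W, T}, right has 1 {L}.
  Root T: left subtree has 4 nodes {B, S, C, W}, right has 0 { }.
    Root S: left subtree has 1 node {B}, right has 2 {C, W}.
      Root C: left subtree has 0 nodes { }, right has 1 {W}.

X, T, S, B, C, W, L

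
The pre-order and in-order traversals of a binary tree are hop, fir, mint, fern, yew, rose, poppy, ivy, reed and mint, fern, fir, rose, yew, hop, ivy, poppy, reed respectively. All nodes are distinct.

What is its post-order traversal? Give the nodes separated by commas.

The first element of pre-order is the root; it splits in-order into left and right subtrees.
Root hop: left subtree has 5 nodes {mint, fern, fir, rose, yew}, right has 3 {ivy, poppy, reed}.
  Root fir: left subtree has 2 nodes {mint, fern}, right has 2 {rose, yew}.
    Root mint: left subtree has 0 nodes { }, right has 1 {fern}.
    Root yew: left subtree has 1 node {rose}, right has 0 { }.
  Root poppy: left subtree has 1 node {ivy}, right has 1 {reed}.

fern, mint, rose, yew, fir, ivy, reed, poppy, hop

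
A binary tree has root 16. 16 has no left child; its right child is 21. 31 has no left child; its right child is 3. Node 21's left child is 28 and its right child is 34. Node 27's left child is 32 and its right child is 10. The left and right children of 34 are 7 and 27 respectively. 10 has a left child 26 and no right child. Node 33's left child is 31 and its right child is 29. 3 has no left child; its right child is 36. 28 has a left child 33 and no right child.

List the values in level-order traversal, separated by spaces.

Level-order visits nodes level by level from the root, left to right within each level.
Level 0: 16
Level 1: 21
Level 2: 28, 34
Level 3: 33, 7, 27
Level 4: 31, 29, 32, 10
Level 5: 3, 26
Level 6: 36

16 21 28 34 33 7 27 31 29 32 10 3 26 36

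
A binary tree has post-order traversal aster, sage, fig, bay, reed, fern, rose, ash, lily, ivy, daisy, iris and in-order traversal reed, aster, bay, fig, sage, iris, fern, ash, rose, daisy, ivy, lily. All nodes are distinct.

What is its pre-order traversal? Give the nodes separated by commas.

The last element of post-order is the root; it splits in-order into left and right subtrees.
Root iris: left subtree has 5 nodes {reed, aster, bay, fig, sage}, right has 6 {fern, ash, rose, daisy, ivy, lily}.
  Root reed: left subtree has 0 nodes { }, right has 4 {aster, bay, fig, sage}.
    Root bay: left subtree has 1 node {aster}, right has 2 {fig, sage}.
      Root fig: left subtree has 0 nodes { }, right has 1 {sage}.
  Root daisy: left subtree has 3 nodes {fern, ash, rose}, right has 2 {ivy, lily}.
    Root ash: left subtree has 1 node {fern}, right has 1 {rose}.
    Root ivy: left subtree has 0 nodes { }, right has 1 {lily}.

iris, reed, bay, aster, fig, sage, daisy, ash, fern, rose, ivy, lily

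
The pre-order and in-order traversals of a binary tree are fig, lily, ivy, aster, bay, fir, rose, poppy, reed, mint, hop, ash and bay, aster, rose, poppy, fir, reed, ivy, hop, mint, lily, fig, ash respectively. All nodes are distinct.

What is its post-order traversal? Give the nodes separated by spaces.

The first element of pre-order is the root; it splits in-order into left and right subtrees.
Root fig: left subtree has 10 nodes {bay, aster, rose, poppy, fir, reed, ivy, hop, mint, lily}, right has 1 {ash}.
  Root lily: left subtree has 9 nodes {bay, aster, rose, poppy, fir, reed, ivy, hop, mint}, right has 0 { }.
    Root ivy: left subtree has 6 nodes {bay, aster, rose, poppy, fir, reed}, right has 2 {hop, mint}.
      Root aster: left subtree has 1 node {bay}, right has 4 {rose, poppy, fir, reed}.
        Root fir: left subtree has 2 nodes {rose, poppy}, right has 1 {reed}.
          Root rose: left subtree has 0 nodes { }, right has 1 {poppy}.
      Root mint: left subtree has 1 node {hop}, right has 0 { }.

bay poppy rose reed fir aster hop mint ivy lily ash fig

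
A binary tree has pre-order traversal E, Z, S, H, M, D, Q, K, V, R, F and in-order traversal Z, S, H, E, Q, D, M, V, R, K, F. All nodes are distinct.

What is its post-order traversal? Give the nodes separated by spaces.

H S Z Q D R V F K M E

The first element of pre-order is the root; it splits in-order into left and right subtrees.
Root E: left subtree has 3 nodes {Z, S, H}, right has 7 {Q, D, M, V, R, K, F}.
  Root Z: left subtree has 0 nodes { }, right has 2 {S, H}.
    Root S: left subtree has 0 nodes { }, right has 1 {H}.
  Root M: left subtree has 2 nodes {Q, D}, right has 4 {V, R, K, F}.
    Root D: left subtree has 1 node {Q}, right has 0 { }.
    Root K: left subtree has 2 nodes {V, R}, right has 1 {F}.
      Root V: left subtree has 0 nodes { }, right has 1 {R}.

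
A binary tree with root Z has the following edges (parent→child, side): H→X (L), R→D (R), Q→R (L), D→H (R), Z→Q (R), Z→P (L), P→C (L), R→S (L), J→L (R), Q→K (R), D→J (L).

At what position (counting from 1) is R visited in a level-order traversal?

5

Level-order visits nodes level by level from the root, left to right within each level.
Level 0: Z
Level 1: P, Q
Level 2: C, R, K
Level 3: S, D
Level 4: J, H
Level 5: L, X
Full level-order sequence: Z, P, Q, C, R, K, S, D, J, H, L, X.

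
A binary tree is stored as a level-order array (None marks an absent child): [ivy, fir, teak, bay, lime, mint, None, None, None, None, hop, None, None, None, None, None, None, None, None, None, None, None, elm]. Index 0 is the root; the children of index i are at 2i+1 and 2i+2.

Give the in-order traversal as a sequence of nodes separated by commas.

bay, fir, lime, hop, elm, ivy, mint, teak

In-order visits the left subtree, then the node, then the right subtree.
At ivy: go left to fir.
  At fir: go left to bay.
    bay is a leaf — visit bay.
  Visit fir.
  At fir: go right to lime.
    At lime: no left child.
    Visit lime.
    At lime: go right to hop.
      At hop: no left child.
      Visit hop.
      At hop: go right to elm.
        elm is a leaf — visit elm.
Visit ivy.
At ivy: go right to teak.
  At teak: go left to mint.
    mint is a leaf — visit mint.
  Visit teak.
  At teak: no right child.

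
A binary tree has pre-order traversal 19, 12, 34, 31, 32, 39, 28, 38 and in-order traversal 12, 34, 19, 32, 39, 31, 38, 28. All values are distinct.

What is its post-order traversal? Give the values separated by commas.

The first element of pre-order is the root; it splits in-order into left and right subtrees.
Root 19: left subtree has 2 nodes {12, 34}, right has 5 {32, 39, 31, 38, 28}.
  Root 12: left subtree has 0 nodes { }, right has 1 {34}.
  Root 31: left subtree has 2 nodes {32, 39}, right has 2 {38, 28}.
    Root 32: left subtree has 0 nodes { }, right has 1 {39}.
    Root 28: left subtree has 1 node {38}, right has 0 { }.

34, 12, 39, 32, 38, 28, 31, 19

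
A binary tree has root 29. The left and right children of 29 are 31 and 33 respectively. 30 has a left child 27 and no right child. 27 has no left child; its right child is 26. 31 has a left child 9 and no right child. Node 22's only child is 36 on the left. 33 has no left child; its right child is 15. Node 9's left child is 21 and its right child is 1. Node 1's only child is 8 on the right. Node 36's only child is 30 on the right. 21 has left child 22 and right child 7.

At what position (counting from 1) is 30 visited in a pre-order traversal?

7

Pre-order visits the node, then its left subtree, then its right subtree.
Visit 29.
At 29: go left to 31.
  Visit 31.
  At 31: go left to 9.
    Visit 9.
    At 9: go left to 21.
      Visit 21.
      At 21: go left to 22.
        Visit 22.
        At 22: go left to 36.
          Visit 36.
          At 36: no left child.
          At 36: go right to 30.
            Visit 30.
            At 30: go left to 27.
              Visit 27.
              At 27: no left child.
              At 27: go right to 26.
                26 is a leaf — visit 26.
            At 30: no right child.
        At 22: no right child.
      At 21: go right to 7.
        7 is a leaf — visit 7.
    At 9: go right to 1.
      Visit 1.
      At 1: no left child.
      At 1: go right to 8.
        8 is a leaf — visit 8.
  At 31: no right child.
At 29: go right to 33.
  Visit 33.
  At 33: no left child.
  At 33: go right to 15.
    15 is a leaf — visit 15.
Full pre-order sequence: 29, 31, 9, 21, 22, 36, 30, 27, 26, 7, 1, 8, 33, 15.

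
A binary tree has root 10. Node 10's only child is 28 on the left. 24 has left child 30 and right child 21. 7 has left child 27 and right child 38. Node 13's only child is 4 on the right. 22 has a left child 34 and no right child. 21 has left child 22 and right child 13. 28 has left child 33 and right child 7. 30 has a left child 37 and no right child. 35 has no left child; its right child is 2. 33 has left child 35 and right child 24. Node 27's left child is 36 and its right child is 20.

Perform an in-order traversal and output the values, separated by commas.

35, 2, 33, 37, 30, 24, 34, 22, 21, 13, 4, 28, 36, 27, 20, 7, 38, 10

In-order visits the left subtree, then the node, then the right subtree.
At 10: go left to 28.
  At 28: go left to 33.
    At 33: go left to 35.
      At 35: no left child.
      Visit 35.
      At 35: go right to 2.
        2 is a leaf — visit 2.
    Visit 33.
    At 33: go right to 24.
      At 24: go left to 30.
        At 30: go left to 37.
          37 is a leaf — visit 37.
        Visit 30.
        At 30: no right child.
      Visit 24.
      At 24: go right to 21.
        At 21: go left to 22.
          At 22: go left to 34.
            34 is a leaf — visit 34.
          Visit 22.
          At 22: no right child.
        Visit 21.
        At 21: go right to 13.
          At 13: no left child.
          Visit 13.
          At 13: go right to 4.
            4 is a leaf — visit 4.
  Visit 28.
  At 28: go right to 7.
    At 7: go left to 27.
      At 27: go left to 36.
        36 is a leaf — visit 36.
      Visit 27.
      At 27: go right to 20.
        20 is a leaf — visit 20.
    Visit 7.
    At 7: go right to 38.
      38 is a leaf — visit 38.
Visit 10.
At 10: no right child.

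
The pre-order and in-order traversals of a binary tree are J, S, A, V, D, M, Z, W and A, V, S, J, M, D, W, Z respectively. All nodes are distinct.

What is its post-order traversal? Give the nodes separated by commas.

The first element of pre-order is the root; it splits in-order into left and right subtrees.
Root J: left subtree has 3 nodes {A, V, S}, right has 4 {M, D, W, Z}.
  Root S: left subtree has 2 nodes {A, V}, right has 0 { }.
    Root A: left subtree has 0 nodes { }, right has 1 {V}.
  Root D: left subtree has 1 node {M}, right has 2 {W, Z}.
    Root Z: left subtree has 1 node {W}, right has 0 { }.

V, A, S, M, W, Z, D, J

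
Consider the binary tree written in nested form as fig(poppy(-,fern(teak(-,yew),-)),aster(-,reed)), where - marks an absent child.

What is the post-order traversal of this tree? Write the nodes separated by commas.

yew, teak, fern, poppy, reed, aster, fig

Post-order visits the left subtree, then the right subtree, then the node.
At fig: go left to poppy.
  At poppy: no left child.
  At poppy: go right to fern.
    At fern: go left to teak.
      At teak: no left child.
      At teak: go right to yew.
        yew is a leaf — visit yew.
      Visit teak.
    At fern: no right child.
    Visit fern.
  Visit poppy.
At fig: go right to aster.
  At aster: no left child.
  At aster: go right to reed.
    reed is a leaf — visit reed.
  Visit aster.
Visit fig.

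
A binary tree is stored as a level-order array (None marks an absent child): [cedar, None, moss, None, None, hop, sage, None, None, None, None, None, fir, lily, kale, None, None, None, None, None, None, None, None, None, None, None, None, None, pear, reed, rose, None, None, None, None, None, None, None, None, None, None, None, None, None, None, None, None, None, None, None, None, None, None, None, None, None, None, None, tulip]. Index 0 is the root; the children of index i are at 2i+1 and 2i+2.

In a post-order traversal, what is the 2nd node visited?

Post-order visits the left subtree, then the right subtree, then the node.
At cedar: no left child.
At cedar: go right to moss.
  At moss: go left to hop.
    At hop: no left child.
    At hop: go right to fir.
      fir is a leaf — visit fir.
    Visit hop.
  At moss: go right to sage.
    At sage: go left to lily.
      At lily: no left child.
      At lily: go right to pear.
        At pear: no left child.
        At pear: go right to tulip.
          tulip is a leaf — visit tulip.
        Visit pear.
      Visit lily.
    At sage: go right to kale.
      At kale: go left to reed.
        reed is a leaf — visit reed.
      At kale: go right to rose.
        rose is a leaf — visit rose.
      Visit kale.
    Visit sage.
  Visit moss.
Visit cedar.
Full post-order sequence: fir, hop, tulip, pear, lily, reed, rose, kale, sage, moss, cedar.

hop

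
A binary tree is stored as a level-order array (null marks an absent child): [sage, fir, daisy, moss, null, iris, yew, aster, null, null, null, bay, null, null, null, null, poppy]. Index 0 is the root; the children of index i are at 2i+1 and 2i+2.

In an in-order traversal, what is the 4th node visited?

fir

In-order visits the left subtree, then the node, then the right subtree.
At sage: go left to fir.
  At fir: go left to moss.
    At moss: go left to aster.
      At aster: no left child.
      Visit aster.
      At aster: go right to poppy.
        poppy is a leaf — visit poppy.
    Visit moss.
    At moss: no right child.
  Visit fir.
  At fir: no right child.
Visit sage.
At sage: go right to daisy.
  At daisy: go left to iris.
    At iris: go left to bay.
      bay is a leaf — visit bay.
    Visit iris.
    At iris: no right child.
  Visit daisy.
  At daisy: go right to yew.
    yew is a leaf — visit yew.
Full in-order sequence: aster, poppy, moss, fir, sage, bay, iris, daisy, yew.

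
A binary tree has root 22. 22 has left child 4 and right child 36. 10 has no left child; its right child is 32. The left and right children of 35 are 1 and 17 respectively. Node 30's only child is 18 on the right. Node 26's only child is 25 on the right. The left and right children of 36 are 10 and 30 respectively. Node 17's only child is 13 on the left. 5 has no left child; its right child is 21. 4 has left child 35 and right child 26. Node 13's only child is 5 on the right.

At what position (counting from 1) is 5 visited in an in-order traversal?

4

In-order visits the left subtree, then the node, then the right subtree.
At 22: go left to 4.
  At 4: go left to 35.
    At 35: go left to 1.
      1 is a leaf — visit 1.
    Visit 35.
    At 35: go right to 17.
      At 17: go left to 13.
        At 13: no left child.
        Visit 13.
        At 13: go right to 5.
          At 5: no left child.
          Visit 5.
          At 5: go right to 21.
            21 is a leaf — visit 21.
      Visit 17.
      At 17: no right child.
  Visit 4.
  At 4: go right to 26.
    At 26: no left child.
    Visit 26.
    At 26: go right to 25.
      25 is a leaf — visit 25.
Visit 22.
At 22: go right to 36.
  At 36: go left to 10.
    At 10: no left child.
    Visit 10.
    At 10: go right to 32.
      32 is a leaf — visit 32.
  Visit 36.
  At 36: go right to 30.
    At 30: no left child.
    Visit 30.
    At 30: go right to 18.
      18 is a leaf — visit 18.
Full in-order sequence: 1, 35, 13, 5, 21, 17, 4, 26, 25, 22, 10, 32, 36, 30, 18.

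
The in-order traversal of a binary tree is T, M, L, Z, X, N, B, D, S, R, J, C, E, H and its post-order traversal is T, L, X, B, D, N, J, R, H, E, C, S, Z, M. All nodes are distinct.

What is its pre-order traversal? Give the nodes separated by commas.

The last element of post-order is the root; it splits in-order into left and right subtrees.
Root M: left subtree has 1 node {T}, right has 12 {L, Z, X, N, B, D, S, R, J, C, E, H}.
  Root Z: left subtree has 1 node {L}, right has 10 {X, N, B, D, S, R, J, C, E, H}.
    Root S: left subtree has 4 nodes {X, N, B, D}, right has 5 {R, J, C, E, H}.
      Root N: left subtree has 1 node {X}, right has 2 {B, D}.
        Root D: left subtree has 1 node {B}, right has 0 { }.
      Root C: left subtree has 2 nodes {R, J}, right has 2 {E, H}.
        Root R: left subtree has 0 nodes { }, right has 1 {J}.
        Root E: left subtree has 0 nodes { }, right has 1 {H}.

M, T, Z, L, S, N, X, D, B, C, R, J, E, H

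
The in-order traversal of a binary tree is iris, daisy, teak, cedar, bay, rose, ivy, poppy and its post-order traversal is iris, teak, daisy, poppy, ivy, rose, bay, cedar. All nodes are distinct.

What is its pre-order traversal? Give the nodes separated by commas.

cedar, daisy, iris, teak, bay, rose, ivy, poppy

The last element of post-order is the root; it splits in-order into left and right subtrees.
Root cedar: left subtree has 3 nodes {iris, daisy, teak}, right has 4 {bay, rose, ivy, poppy}.
  Root daisy: left subtree has 1 node {iris}, right has 1 {teak}.
  Root bay: left subtree has 0 nodes { }, right has 3 {rose, ivy, poppy}.
    Root rose: left subtree has 0 nodes { }, right has 2 {ivy, poppy}.
      Root ivy: left subtree has 0 nodes { }, right has 1 {poppy}.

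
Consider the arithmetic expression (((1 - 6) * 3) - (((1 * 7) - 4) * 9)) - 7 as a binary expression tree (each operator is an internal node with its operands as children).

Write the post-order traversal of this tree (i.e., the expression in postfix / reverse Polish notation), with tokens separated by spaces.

1 6 - 3 * 1 7 * 4 - 9 * - 7 -

Post-order on an expression tree gives postfix notation: for each operator, emit left operand, right operand, then the operator.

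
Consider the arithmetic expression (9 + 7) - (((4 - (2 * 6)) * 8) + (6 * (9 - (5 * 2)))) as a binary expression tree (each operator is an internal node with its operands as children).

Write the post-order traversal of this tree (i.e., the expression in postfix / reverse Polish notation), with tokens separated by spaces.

9 7 + 4 2 6 * - 8 * 6 9 5 2 * - * + -

Post-order on an expression tree gives postfix notation: for each operator, emit left operand, right operand, then the operator.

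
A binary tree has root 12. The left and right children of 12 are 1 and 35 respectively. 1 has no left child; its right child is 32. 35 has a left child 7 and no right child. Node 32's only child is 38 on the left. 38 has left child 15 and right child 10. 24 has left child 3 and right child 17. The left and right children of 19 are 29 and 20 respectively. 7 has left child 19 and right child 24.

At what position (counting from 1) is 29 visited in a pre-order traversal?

10

Pre-order visits the node, then its left subtree, then its right subtree.
Visit 12.
At 12: go left to 1.
  Visit 1.
  At 1: no left child.
  At 1: go right to 32.
    Visit 32.
    At 32: go left to 38.
      Visit 38.
      At 38: go left to 15.
        15 is a leaf — visit 15.
      At 38: go right to 10.
        10 is a leaf — visit 10.
    At 32: no right child.
At 12: go right to 35.
  Visit 35.
  At 35: go left to 7.
    Visit 7.
    At 7: go left to 19.
      Visit 19.
      At 19: go left to 29.
        29 is a leaf — visit 29.
      At 19: go right to 20.
        20 is a leaf — visit 20.
    At 7: go right to 24.
      Visit 24.
      At 24: go left to 3.
        3 is a leaf — visit 3.
      At 24: go right to 17.
        17 is a leaf — visit 17.
  At 35: no right child.
Full pre-order sequence: 12, 1, 32, 38, 15, 10, 35, 7, 19, 29, 20, 24, 3, 17.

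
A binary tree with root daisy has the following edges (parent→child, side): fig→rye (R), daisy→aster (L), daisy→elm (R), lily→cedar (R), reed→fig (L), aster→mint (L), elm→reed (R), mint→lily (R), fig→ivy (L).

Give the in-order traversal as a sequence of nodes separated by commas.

mint, lily, cedar, aster, daisy, elm, ivy, fig, rye, reed

In-order visits the left subtree, then the node, then the right subtree.
At daisy: go left to aster.
  At aster: go left to mint.
    At mint: no left child.
    Visit mint.
    At mint: go right to lily.
      At lily: no left child.
      Visit lily.
      At lily: go right to cedar.
        cedar is a leaf — visit cedar.
  Visit aster.
  At aster: no right child.
Visit daisy.
At daisy: go right to elm.
  At elm: no left child.
  Visit elm.
  At elm: go right to reed.
    At reed: go left to fig.
      At fig: go left to ivy.
        ivy is a leaf — visit ivy.
      Visit fig.
      At fig: go right to rye.
        rye is a leaf — visit rye.
    Visit reed.
    At reed: no right child.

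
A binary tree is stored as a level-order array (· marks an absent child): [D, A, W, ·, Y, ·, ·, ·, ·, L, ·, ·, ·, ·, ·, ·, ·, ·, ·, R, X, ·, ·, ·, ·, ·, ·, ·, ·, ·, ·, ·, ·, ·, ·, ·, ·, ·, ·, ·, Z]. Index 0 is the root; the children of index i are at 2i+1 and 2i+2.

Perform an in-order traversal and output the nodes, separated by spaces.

In-order visits the left subtree, then the node, then the right subtree.
At D: go left to A.
  At A: no left child.
  Visit A.
  At A: go right to Y.
    At Y: go left to L.
      At L: go left to R.
        At R: no left child.
        Visit R.
        At R: go right to Z.
          Z is a leaf — visit Z.
      Visit L.
      At L: go right to X.
        X is a leaf — visit X.
    Visit Y.
    At Y: no right child.
Visit D.
At D: go right to W.
  W is a leaf — visit W.

A R Z L X Y D W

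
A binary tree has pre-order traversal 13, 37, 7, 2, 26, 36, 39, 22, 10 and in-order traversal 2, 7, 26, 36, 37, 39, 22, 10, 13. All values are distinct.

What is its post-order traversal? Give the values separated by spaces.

The first element of pre-order is the root; it splits in-order into left and right subtrees.
Root 13: left subtree has 8 nodes {2, 7, 26, 36, 37, 39, 22, 10}, right has 0 { }.
  Root 37: left subtree has 4 nodes {2, 7, 26, 36}, right has 3 {39, 22, 10}.
    Root 7: left subtree has 1 node {2}, right has 2 {26, 36}.
      Root 26: left subtree has 0 nodes { }, right has 1 {36}.
    Root 39: left subtree has 0 nodes { }, right has 2 {22, 10}.
      Root 22: left subtree has 0 nodes { }, right has 1 {10}.

2 36 26 7 10 22 39 37 13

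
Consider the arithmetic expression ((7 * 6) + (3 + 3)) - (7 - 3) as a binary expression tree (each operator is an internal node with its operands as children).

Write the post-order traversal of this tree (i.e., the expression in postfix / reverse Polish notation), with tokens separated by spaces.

7 6 * 3 3 + + 7 3 - -

Post-order on an expression tree gives postfix notation: for each operator, emit left operand, right operand, then the operator.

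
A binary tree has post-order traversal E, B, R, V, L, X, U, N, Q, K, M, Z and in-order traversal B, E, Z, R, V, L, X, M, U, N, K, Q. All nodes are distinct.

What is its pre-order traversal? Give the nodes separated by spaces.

The last element of post-order is the root; it splits in-order into left and right subtrees.
Root Z: left subtree has 2 nodes {B, E}, right has 9 {R, V, L, X, M, U, N, K, Q}.
  Root B: left subtree has 0 nodes { }, right has 1 {E}.
  Root M: left subtree has 4 nodes {R, V, L, X}, right has 4 {U, N, K, Q}.
    Root X: left subtree has 3 nodes {R, V, L}, right has 0 { }.
      Root L: left subtree has 2 nodes {R, V}, right has 0 { }.
        Root V: left subtree has 1 node {R}, right has 0 { }.
    Root K: left subtree has 2 nodes {U, N}, right has 1 {Q}.
      Root N: left subtree has 1 node {U}, right has 0 { }.

Z B E M X L V R K N U Q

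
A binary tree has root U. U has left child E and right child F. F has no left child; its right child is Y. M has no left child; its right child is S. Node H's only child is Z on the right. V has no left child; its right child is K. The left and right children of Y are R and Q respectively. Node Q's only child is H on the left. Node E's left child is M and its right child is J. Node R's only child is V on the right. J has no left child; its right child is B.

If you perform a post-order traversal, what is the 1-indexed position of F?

Post-order visits the left subtree, then the right subtree, then the node.
At U: go left to E.
  At E: go left to M.
    At M: no left child.
    At M: go right to S.
      S is a leaf — visit S.
    Visit M.
  At E: go right to J.
    At J: no left child.
    At J: go right to B.
      B is a leaf — visit B.
    Visit J.
  Visit E.
At U: go right to F.
  At F: no left child.
  At F: go right to Y.
    At Y: go left to R.
      At R: no left child.
      At R: go right to V.
        At V: no left child.
        At V: go right to K.
          K is a leaf — visit K.
        Visit V.
      Visit R.
    At Y: go right to Q.
      At Q: go left to H.
        At H: no left child.
        At H: go right to Z.
          Z is a leaf — visit Z.
        Visit H.
      At Q: no right child.
      Visit Q.
    Visit Y.
  Visit F.
Visit U.
Full post-order sequence: S, M, B, J, E, K, V, R, Z, H, Q, Y, F, U.

13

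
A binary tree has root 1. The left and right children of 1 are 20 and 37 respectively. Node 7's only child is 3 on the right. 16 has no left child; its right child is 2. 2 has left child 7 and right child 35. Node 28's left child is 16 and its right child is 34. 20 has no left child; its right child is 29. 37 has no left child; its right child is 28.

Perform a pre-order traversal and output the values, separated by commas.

Pre-order visits the node, then its left subtree, then its right subtree.
Visit 1.
At 1: go left to 20.
  Visit 20.
  At 20: no left child.
  At 20: go right to 29.
    29 is a leaf — visit 29.
At 1: go right to 37.
  Visit 37.
  At 37: no left child.
  At 37: go right to 28.
    Visit 28.
    At 28: go left to 16.
      Visit 16.
      At 16: no left child.
      At 16: go right to 2.
        Visit 2.
        At 2: go left to 7.
          Visit 7.
          At 7: no left child.
          At 7: go right to 3.
            3 is a leaf — visit 3.
        At 2: go right to 35.
          35 is a leaf — visit 35.
    At 28: go right to 34.
      34 is a leaf — visit 34.

1, 20, 29, 37, 28, 16, 2, 7, 3, 35, 34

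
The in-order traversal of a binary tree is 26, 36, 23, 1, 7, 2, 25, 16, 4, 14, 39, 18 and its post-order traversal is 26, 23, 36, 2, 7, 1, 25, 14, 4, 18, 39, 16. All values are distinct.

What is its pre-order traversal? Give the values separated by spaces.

The last element of post-order is the root; it splits in-order into left and right subtrees.
Root 16: left subtree has 7 nodes {26, 36, 23, 1, 7, 2, 25}, right has 4 {4, 14, 39, 18}.
  Root 25: left subtree has 6 nodes {26, 36, 23, 1, 7, 2}, right has 0 { }.
    Root 1: left subtree has 3 nodes {26, 36, 23}, right has 2 {7, 2}.
      Root 36: left subtree has 1 node {26}, right has 1 {23}.
      Root 7: left subtree has 0 nodes { }, right has 1 {2}.
  Root 39: left subtree has 2 nodes {4, 14}, right has 1 {18}.
    Root 4: left subtree has 0 nodes { }, right has 1 {14}.

16 25 1 36 26 23 7 2 39 4 14 18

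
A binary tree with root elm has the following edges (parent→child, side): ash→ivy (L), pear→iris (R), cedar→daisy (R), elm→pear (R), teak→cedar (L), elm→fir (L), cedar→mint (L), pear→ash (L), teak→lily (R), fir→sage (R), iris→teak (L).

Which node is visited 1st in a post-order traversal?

sage

Post-order visits the left subtree, then the right subtree, then the node.
At elm: go left to fir.
  At fir: no left child.
  At fir: go right to sage.
    sage is a leaf — visit sage.
  Visit fir.
At elm: go right to pear.
  At pear: go left to ash.
    At ash: go left to ivy.
      ivy is a leaf — visit ivy.
    At ash: no right child.
    Visit ash.
  At pear: go right to iris.
    At iris: go left to teak.
      At teak: go left to cedar.
        At cedar: go left to mint.
          mint is a leaf — visit mint.
        At cedar: go right to daisy.
          daisy is a leaf — visit daisy.
        Visit cedar.
      At teak: go right to lily.
        lily is a leaf — visit lily.
      Visit teak.
    At iris: no right child.
    Visit iris.
  Visit pear.
Visit elm.
Full post-order sequence: sage, fir, ivy, ash, mint, daisy, cedar, lily, teak, iris, pear, elm.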